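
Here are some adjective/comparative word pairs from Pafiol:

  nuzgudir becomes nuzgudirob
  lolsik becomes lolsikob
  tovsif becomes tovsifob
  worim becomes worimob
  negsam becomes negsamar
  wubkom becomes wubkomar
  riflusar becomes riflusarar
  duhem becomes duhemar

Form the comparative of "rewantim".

rewantimob

worim and negsam both end in -m yet inflect differently (worimob, negsamar), so the final letter is not what conditions the rule; the last vowel is.
"rewantim" has last vowel 'i'. The stems whose last vowel is 'i' (nuzgudir → nuzgudirob, lolsik → lolsikob, tovsif → tovsifob) add -ob.
So rewantim → rewantimob.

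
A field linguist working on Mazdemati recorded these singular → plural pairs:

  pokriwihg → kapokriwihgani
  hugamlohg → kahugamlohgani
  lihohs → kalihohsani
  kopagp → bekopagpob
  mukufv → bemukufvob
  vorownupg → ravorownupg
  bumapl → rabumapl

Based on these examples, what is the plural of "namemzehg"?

vorownupg and hugamlohg both end in -g yet inflect differently (ravorownupg, kahugamlohgani), so the final letter is not what conditions the rule; the second-to-last letter is.
"namemzehg" has second-to-last letter 'h'. The stems whose second-to-last letter is 'h' (hugamlohg → kahugamlohgani, pokriwihg → kapokriwihgani, lihohs → kalihohsani) add ka- … -ani around the stem.
So namemzehg → kanamemzehgani.

kanamemzehgani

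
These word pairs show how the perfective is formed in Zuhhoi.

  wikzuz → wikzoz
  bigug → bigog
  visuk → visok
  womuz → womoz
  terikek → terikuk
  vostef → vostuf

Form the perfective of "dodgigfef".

"dodgigfef" has last vowel 'e'. The stems whose last vowel is 'e' (terikek → terikuk, vostef → vostuf) change the last vowel to 'u'.
The other pattern: stems whose last vowel is 'u' change the last vowel to 'o'.
So dodgigfef → dodgigfuf.

dodgigfuf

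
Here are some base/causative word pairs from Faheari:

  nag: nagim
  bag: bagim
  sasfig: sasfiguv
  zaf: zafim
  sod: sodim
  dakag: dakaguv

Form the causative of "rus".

rusim

"rus" has 1 vowel. The stems with 1 vowel (bag → bagim, sod → sodim, nag → nagim) add -im.
So rus → rusim.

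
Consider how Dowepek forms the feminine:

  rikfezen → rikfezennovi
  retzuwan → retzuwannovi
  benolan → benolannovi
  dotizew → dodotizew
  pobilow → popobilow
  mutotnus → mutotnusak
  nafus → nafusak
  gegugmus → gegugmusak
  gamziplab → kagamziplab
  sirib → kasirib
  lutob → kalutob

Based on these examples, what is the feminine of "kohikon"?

rikfezen and dotizew both have last vowel 'e' yet inflect differently (rikfezennovi, dodotizew), so the last vowel is not what conditions the rule; the final letter is.
"kohikon" ends in -n. The stems ending in -n (rikfezen → rikfezennovi, retzuwan → retzuwannovi, benolan → benolannovi) double the final consonant and add -ovi.
The other patterns: stems ending in -w repeat the first consonant+vowel as a prefix; stems ending in -s add -ak; stems ending in -b add the prefix ka-.
So kohikon → kohikonnovi.

kohikonnovi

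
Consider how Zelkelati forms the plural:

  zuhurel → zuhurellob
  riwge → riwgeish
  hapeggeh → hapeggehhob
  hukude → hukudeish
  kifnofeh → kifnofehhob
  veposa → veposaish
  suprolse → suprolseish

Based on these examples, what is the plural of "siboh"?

sibohhob

suprolse and hapeggeh both have last vowel 'e' yet inflect differently (suprolseish, hapeggehhob), so the last vowel is not what conditions the rule; whether the stem ends in a vowel or a consonant is.
"siboh" ends in a consonant. The stems ending in a consonant (hapeggeh → hapeggehhob, zuhurel → zuhurellob, kifnofeh → kifnofehhob) double the final consonant and add -ob.
The other pattern: stems ending in a vowel add -ish.
So siboh → sibohhob.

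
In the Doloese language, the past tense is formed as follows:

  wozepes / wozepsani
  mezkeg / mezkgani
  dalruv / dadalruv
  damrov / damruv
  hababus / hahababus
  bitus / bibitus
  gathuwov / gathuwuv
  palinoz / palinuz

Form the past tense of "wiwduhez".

wozepes and bitus both end in -s yet inflect differently (wozepsani, bibitus), so the final letter is not what conditions the rule; the last vowel is.
"wiwduhez" has last vowel 'e'. The stems whose last vowel is 'e' (mezkeg → mezkgani, wozepes → wozepsani) delete the last vowel and add -ani.
The other patterns: stems whose last vowel is 'u' repeat the first consonant+vowel as a prefix; stems whose last vowel is 'o' change the last vowel to 'u'.
So wiwduhez → wiwduhzani.

wiwduhzani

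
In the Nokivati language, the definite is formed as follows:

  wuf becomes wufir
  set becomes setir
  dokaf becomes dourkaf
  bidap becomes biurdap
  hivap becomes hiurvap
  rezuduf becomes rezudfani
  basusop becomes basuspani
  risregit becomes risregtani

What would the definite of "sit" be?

sitir

wuf and dokaf both end in -f yet inflect differently (wufir, dourkaf), so the final letter is not what conditions the rule; the number of vowels is.
"sit" has 1 vowel. The stems with 1 vowel (wuf → wufir, set → setir) add -ir.
The other patterns: stems with 2 vowels insert -ur- after the first vowel; stems with 3 vowels delete the last vowel and add -ani.
So sit → sitir.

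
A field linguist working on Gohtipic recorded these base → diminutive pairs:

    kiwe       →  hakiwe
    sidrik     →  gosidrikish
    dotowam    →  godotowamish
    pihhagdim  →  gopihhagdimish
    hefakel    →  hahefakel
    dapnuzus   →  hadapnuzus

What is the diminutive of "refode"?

harefode

dotowam and dapnuzus both begin with d- yet inflect differently (godotowamish, hadapnuzus), so the first letter is not what conditions the rule; the final letter is.
"refode" ends in -e. The one such stem in the data (kiwe → hakiwe) adds the prefix ha-, so the same rule applies.
The other pattern: stems ending in -k or -m add go- … -ish around the stem.
So refode → harefode.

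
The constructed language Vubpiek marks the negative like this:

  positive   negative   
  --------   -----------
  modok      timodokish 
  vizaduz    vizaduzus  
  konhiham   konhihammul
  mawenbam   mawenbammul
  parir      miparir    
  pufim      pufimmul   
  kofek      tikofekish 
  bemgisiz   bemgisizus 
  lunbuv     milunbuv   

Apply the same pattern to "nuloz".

nulozus

"nuloz" ends in -z. The stems ending in -z (bemgisiz → bemgisizus, vizaduz → vizaduzus) add -us.
So nuloz → nulozus.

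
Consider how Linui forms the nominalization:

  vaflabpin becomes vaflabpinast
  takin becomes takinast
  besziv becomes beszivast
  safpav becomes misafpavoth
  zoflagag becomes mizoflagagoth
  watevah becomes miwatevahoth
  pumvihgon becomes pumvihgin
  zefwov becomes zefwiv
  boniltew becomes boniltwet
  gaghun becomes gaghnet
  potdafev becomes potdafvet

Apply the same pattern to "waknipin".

besziv and safpav both end in -v yet inflect differently (beszivast, misafpavoth), so the final letter is not what conditions the rule; the last vowel is.
"waknipin" has last vowel 'i'. The stems whose last vowel is 'i' (vaflabpin → vaflabpinast, takin → takinast, besziv → beszivast) add -ast.
The other patterns: stems whose last vowel is 'a' add mi- … -oth around the stem; stems whose last vowel is 'o' change the last vowel to 'i'; stems whose last vowel is 'e' or 'u' delete the last vowel and add -et.
So waknipin → waknipinast.

waknipinast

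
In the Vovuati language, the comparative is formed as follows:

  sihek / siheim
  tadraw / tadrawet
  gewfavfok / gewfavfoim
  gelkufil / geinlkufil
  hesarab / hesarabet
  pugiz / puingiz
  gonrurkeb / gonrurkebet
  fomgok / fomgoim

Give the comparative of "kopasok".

sihek and gonrurkeb both have last vowel 'e' yet inflect differently (siheim, gonrurkebet), so the last vowel is not what conditions the rule; the final letter is.
"kopasok" ends in -k. The stems ending in -k (fomgok → fomgoim, gewfavfok → gewfavfoim, sihek → siheim) drop the final letter and add -im.
So kopasok → kopasoim.

kopasoim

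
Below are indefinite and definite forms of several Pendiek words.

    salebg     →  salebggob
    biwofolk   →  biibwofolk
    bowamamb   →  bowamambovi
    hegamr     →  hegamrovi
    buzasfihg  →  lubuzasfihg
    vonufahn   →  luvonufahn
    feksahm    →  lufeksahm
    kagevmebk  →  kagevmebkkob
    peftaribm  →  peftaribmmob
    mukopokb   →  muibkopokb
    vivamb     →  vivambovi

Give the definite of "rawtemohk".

lurawtemohk

salebg and buzasfihg both end in -g yet inflect differently (salebggob, lubuzasfihg), so the final letter is not what conditions the rule; the second-to-last letter is.
"rawtemohk" has second-to-last letter 'h'. The stems whose second-to-last letter is 'h' (buzasfihg → lubuzasfihg, vonufahn → luvonufahn, feksahm → lufeksahm) add the prefix lu-.
So rawtemohk → lurawtemohk.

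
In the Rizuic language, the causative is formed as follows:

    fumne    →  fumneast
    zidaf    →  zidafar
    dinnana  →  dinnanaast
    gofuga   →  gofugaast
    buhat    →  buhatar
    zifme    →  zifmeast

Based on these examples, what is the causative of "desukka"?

desukkaast

buhat and dinnana both have last vowel 'a' yet inflect differently (buhatar, dinnanaast), so the last vowel is not what conditions the rule; whether the stem ends in a vowel or a consonant is.
"desukka" ends in a vowel. The stems ending in a vowel (fumne → fumneast, zifme → zifmeast, dinnana → dinnanaast) add -ast.
So desukka → desukkaast.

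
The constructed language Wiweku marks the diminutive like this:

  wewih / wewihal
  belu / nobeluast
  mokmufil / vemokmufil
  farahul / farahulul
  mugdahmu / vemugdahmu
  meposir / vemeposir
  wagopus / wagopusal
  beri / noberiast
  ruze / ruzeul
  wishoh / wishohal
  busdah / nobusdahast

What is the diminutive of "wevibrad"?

wevibradal

mugdahmu and belu both end in -u yet inflect differently (vemugdahmu, nobeluast), so the final letter is not what conditions the rule; the first letter is.
"wevibrad" begins with w-. The stems beginning with w- (wewih → wewihal, wagopus → wagopusal, wishoh → wishohal) add -al.
So wevibrad → wevibradal.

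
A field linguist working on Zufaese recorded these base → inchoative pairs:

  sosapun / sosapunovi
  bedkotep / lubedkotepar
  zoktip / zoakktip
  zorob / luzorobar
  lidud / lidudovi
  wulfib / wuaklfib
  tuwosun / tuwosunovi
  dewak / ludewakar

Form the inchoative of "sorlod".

lusorlodar

wulfib and zorob both end in -b yet inflect differently (wuaklfib, luzorobar), so the final letter is not what conditions the rule; the last vowel is.
"sorlod" has last vowel 'o'. The one such stem in the data (zorob → luzorobar) adds lu- … -ar around the stem, so the same rule applies.
The other patterns: stems whose last vowel is 'i' insert -ak- after the first vowel; stems whose last vowel is 'u' add -ovi.
So sorlod → lusorlodar.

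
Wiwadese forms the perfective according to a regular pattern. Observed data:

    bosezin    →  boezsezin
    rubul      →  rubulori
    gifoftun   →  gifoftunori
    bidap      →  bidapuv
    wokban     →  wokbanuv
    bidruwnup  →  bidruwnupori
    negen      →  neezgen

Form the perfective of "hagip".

"hagip" has last vowel 'i'. The one such stem in the data (bosezin → boezsezin) inserts -ez- after the first vowel (as does negen), so the same rule applies.
The other patterns: stems whose last vowel is 'a' add -uv; stems whose last vowel is 'u' add -ori.
So hagip → haezgip.

haezgip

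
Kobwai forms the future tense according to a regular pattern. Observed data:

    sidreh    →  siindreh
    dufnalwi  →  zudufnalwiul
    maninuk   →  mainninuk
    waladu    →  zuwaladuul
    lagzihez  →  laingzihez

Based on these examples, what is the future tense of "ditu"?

maninuk and waladu both have last vowel 'u' yet inflect differently (mainninuk, zuwaladuul), so the last vowel is not what conditions the rule; whether the stem ends in a vowel or a consonant is.
"ditu" ends in a vowel. The stems ending in a vowel (waladu → zuwaladuul, dufnalwi → zudufnalwiul) add zu- … -ul around the stem.
So ditu → zudituul.

zudituul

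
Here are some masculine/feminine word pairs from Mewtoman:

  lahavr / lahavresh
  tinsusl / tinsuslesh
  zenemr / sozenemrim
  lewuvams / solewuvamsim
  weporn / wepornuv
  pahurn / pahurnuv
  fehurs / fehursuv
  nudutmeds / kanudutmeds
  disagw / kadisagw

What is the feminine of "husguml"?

lahavr and zenemr both end in -r yet inflect differently (lahavresh, sozenemrim), so the final letter is not what conditions the rule; the second-to-last letter is.
"husguml" has second-to-last letter 'm'. The stems whose second-to-last letter is 'm' (zenemr → sozenemrim, lewuvams → solewuvamsim) add so- … -im around the stem.
So husguml → sohusgumlim.

sohusgumlim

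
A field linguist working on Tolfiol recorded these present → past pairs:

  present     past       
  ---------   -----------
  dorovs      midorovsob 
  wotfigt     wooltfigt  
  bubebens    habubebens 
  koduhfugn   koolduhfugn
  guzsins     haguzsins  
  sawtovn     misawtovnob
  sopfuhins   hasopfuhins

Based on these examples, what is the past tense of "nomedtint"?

hanomedtint

koduhfugn and sawtovn both end in -n yet inflect differently (koolduhfugn, misawtovnob), so the final letter is not what conditions the rule; the second-to-last letter is.
"nomedtint" has second-to-last letter 'n'. The stems whose second-to-last letter is 'n' (sopfuhins → hasopfuhins, guzsins → haguzsins, bubebens → habubebens) add the prefix ha-.
The other patterns: stems whose second-to-last letter is 'g' insert -ol- after the first vowel; stems whose second-to-last letter is 'v' add mi- … -ob around the stem.
So nomedtint → hanomedtint.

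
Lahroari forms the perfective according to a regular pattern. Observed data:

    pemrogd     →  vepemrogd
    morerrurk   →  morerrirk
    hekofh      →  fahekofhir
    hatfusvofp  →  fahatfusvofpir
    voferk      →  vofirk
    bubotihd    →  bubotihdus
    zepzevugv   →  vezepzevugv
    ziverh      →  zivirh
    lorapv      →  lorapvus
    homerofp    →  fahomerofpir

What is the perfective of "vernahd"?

"vernahd" has second-to-last letter 'h'. The one such stem in the data (bubotihd → bubotihdus) adds -us, so the same rule applies.
The other patterns: stems whose second-to-last letter is 'g' add the prefix ve-; stems whose second-to-last letter is 'f' add fa- … -ir around the stem; stems whose second-to-last letter is 'r' change the last vowel to 'i'.
So vernahd → vernahdus.

vernahdus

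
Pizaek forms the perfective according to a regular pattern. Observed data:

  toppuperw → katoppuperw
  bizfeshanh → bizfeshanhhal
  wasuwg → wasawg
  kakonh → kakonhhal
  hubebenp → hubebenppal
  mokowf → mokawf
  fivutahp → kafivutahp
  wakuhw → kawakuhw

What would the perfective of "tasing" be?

tasinggal

"tasing" has second-to-last letter 'n'. The stems whose second-to-last letter is 'n' (kakonh → kakonhhal, hubebenp → hubebenppal, bizfeshanh → bizfeshanhhal) double the final consonant and add -al.
So tasing → tasinggal.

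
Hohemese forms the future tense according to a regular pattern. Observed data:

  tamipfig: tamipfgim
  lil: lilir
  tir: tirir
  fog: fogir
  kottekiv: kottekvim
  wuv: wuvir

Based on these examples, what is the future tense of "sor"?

sorir

wuv and kottekiv both end in -v yet inflect differently (wuvir, kottekvim), so the final letter is not what conditions the rule; the number of vowels is.
"sor" has 1 vowel. The stems with 1 vowel (fog → fogir, tir → tirir, lil → lilir) add -ir.
The other pattern: stems with 3 vowels delete the last vowel and add -im.
So sor → sorir.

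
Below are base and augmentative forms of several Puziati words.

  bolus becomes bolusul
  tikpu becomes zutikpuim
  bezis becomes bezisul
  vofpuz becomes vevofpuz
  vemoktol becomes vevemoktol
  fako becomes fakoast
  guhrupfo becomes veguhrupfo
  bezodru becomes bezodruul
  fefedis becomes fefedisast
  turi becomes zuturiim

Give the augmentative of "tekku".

"tekku" begins with t-. The stems beginning with t- (tikpu → zutikpuim, turi → zuturiim) add zu- … -im around the stem.
The other patterns: stems beginning with b- add -ul; stems beginning with f- add -ast; stems beginning with g- or v- add the prefix ve-.
So tekku → zutekkuim.

zutekkuim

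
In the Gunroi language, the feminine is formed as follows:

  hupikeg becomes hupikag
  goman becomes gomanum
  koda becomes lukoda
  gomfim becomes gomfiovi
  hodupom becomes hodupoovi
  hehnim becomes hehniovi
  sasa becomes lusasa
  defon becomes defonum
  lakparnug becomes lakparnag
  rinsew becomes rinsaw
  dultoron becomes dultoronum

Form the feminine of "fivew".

fivaw

"fivew" ends in -w. The one such stem in the data (rinsew → rinsaw) changes the last vowel to 'a' (as do lakparnug, hupikeg), so the same rule applies.
The other patterns: stems ending in -a add the prefix lu-; stems ending in -n add -um; stems ending in -m drop the final letter and add -ovi.
So fivew → fivaw.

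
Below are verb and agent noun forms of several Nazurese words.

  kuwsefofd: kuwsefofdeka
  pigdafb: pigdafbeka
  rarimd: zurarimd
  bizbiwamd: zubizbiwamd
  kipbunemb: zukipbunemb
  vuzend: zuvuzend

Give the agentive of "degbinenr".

kuwsefofd and rarimd both end in -d yet inflect differently (kuwsefofdeka, zurarimd), so the final letter is not what conditions the rule; the second-to-last letter is.
"degbinenr" has second-to-last letter 'n'. The one such stem in the data (vuzend → zuvuzend) adds the prefix zu-, so the same rule applies.
The other pattern: stems whose second-to-last letter is 'f' add -eka.
So degbinenr → zudegbinenr.

zudegbinenr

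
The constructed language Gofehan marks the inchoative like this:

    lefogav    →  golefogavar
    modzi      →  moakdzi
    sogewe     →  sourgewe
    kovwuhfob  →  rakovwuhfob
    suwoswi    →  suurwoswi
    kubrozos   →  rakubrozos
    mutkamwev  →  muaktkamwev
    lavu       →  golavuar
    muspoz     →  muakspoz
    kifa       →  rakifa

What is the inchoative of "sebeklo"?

seurbeklo

lefogav and mutkamwev both end in -v yet inflect differently (golefogavar, muaktkamwev), so the final letter is not what conditions the rule; the first letter is.
"sebeklo" begins with s-. The stems beginning with s- (suwoswi → suurwoswi, sogewe → sourgewe) insert -ur- after the first vowel.
The other patterns: stems beginning with l- add go- … -ar around the stem; stems beginning with k- add the prefix ra-; stems beginning with m- insert -ak- after the first vowel.
So sebeklo → seurbeklo.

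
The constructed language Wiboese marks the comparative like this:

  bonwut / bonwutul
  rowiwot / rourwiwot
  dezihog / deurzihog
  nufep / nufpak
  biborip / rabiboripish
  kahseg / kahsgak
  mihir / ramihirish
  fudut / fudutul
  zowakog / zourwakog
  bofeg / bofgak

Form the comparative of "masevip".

ramasevipish

"masevip" has last vowel 'i'. The stems whose last vowel is 'i' (mihir → ramihirish, biborip → rabiboripish) add ra- … -ish around the stem.
The other patterns: stems whose last vowel is 'o' insert -ur- after the first vowel; stems whose last vowel is 'e' delete the last vowel and add -ak; stems whose last vowel is 'u' add -ul.
So masevip → ramasevipish.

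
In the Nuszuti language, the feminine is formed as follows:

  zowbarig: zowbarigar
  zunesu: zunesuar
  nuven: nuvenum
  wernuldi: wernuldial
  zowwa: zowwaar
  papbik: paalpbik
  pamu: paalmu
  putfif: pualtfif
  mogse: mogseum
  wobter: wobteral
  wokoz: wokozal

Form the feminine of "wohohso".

pamu and zunesu both end in -u yet inflect differently (paalmu, zunesuar), so the final letter is not what conditions the rule; the first letter is.
"wohohso" begins with w-. The stems beginning with w- (wokoz → wokozal, wobter → wobteral, wernuldi → wernuldial) add -al.
The other patterns: stems beginning with p- insert -al- after the first vowel; stems beginning with z- add -ar; stems beginning with m- or n- add -um.
So wohohso → wohohsoal.

wohohsoal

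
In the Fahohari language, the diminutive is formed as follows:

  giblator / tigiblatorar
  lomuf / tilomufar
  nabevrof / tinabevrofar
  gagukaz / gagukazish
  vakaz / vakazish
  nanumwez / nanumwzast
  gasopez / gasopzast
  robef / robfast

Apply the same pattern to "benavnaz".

benavnazish

gagukaz and nanumwez both end in -z yet inflect differently (gagukazish, nanumwzast), so the final letter is not what conditions the rule; the last vowel is.
"benavnaz" has last vowel 'a'. The stems whose last vowel is 'a' (gagukaz → gagukazish, vakaz → vakazish) add -ish.
So benavnaz → benavnazish.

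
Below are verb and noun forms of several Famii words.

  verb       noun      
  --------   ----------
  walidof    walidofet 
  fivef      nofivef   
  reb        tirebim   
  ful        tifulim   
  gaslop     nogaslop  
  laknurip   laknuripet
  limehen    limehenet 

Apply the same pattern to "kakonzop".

kakonzopet

fivef and walidof both end in -f yet inflect differently (nofivef, walidofet), so the final letter is not what conditions the rule; the number of vowels is.
"kakonzop" has 3 vowels. The stems with 3 vowels (walidof → walidofet, limehen → limehenet, laknurip → laknuripet) add -et.
The other patterns: stems with 1 vowel add ti- … -im around the stem; stems with 2 vowels add the prefix no-.
So kakonzop → kakonzopet.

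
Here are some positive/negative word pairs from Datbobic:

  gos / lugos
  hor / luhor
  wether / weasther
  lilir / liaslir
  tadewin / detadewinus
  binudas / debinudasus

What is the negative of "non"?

hor and wether both end in -r yet inflect differently (luhor, weasther), so the final letter is not what conditions the rule; the number of vowels is.
"non" has 1 vowel. The stems with 1 vowel (gos → lugos, hor → luhor) add the prefix lu-.
The other patterns: stems with 2 vowels insert -as- after the first vowel; stems with 3 vowels add de- … -us around the stem.
So non → lunon.

lunon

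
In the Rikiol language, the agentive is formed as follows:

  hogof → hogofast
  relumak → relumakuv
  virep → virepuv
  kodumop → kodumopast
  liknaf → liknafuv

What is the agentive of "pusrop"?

pusropast

"pusrop" has last vowel 'o'. The stems whose last vowel is 'o' (hogof → hogofast, kodumop → kodumopast) add -ast.
The other pattern: stems whose last vowel is 'a' or 'e' add -uv.
So pusrop → pusropast.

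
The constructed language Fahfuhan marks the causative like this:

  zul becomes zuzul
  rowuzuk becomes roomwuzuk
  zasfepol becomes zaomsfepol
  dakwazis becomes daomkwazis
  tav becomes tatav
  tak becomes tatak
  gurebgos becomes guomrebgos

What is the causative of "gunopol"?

rowuzuk and tak both end in -k yet inflect differently (roomwuzuk, tatak), so the final letter is not what conditions the rule; the number of vowels is.
"gunopol" has 3 vowels. The stems with 3 vowels (rowuzuk → roomwuzuk, zasfepol → zaomsfepol, gurebgos → guomrebgos) insert -om- after the first vowel.
The other pattern: stems with 1 vowel repeat the first consonant+vowel as a prefix.
So gunopol → guomnopol.

guomnopol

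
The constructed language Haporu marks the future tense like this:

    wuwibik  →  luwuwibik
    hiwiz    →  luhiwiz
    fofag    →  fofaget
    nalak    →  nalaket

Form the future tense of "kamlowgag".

wuwibik and nalak both end in -k yet inflect differently (luwuwibik, nalaket), so the final letter is not what conditions the rule; the last vowel is.
"kamlowgag" has last vowel 'a'. The stems whose last vowel is 'a' (fofag → fofaget, nalak → nalaket) add -et.
So kamlowgag → kamlowgaget.

kamlowgaget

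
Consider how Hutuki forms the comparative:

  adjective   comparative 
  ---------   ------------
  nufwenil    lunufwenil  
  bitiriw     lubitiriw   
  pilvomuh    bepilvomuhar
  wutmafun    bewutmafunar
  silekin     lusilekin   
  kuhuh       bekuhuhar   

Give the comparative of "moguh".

"moguh" has last vowel 'u'. The stems whose last vowel is 'u' (pilvomuh → bepilvomuhar, kuhuh → bekuhuhar, wutmafun → bewutmafunar) add be- … -ar around the stem.
So moguh → bemoguhar.

bemoguhar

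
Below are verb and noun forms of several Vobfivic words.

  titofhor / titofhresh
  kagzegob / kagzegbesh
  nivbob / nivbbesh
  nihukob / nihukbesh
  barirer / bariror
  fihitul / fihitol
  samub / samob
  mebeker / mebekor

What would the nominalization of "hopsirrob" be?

hopsirrbesh

"hopsirrob" has last vowel 'o'. The stems whose last vowel is 'o' (titofhor → titofhresh, kagzegob → kagzegbesh, nivbob → nivbbesh) delete the last vowel and add -esh.
So hopsirrob → hopsirrbesh.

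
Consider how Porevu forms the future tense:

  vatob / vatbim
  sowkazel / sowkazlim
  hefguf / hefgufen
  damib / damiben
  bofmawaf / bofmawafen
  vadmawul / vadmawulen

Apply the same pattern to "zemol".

zemlim

vatob and damib both end in -b yet inflect differently (vatbim, damiben), so the final letter is not what conditions the rule; the last vowel is.
"zemol" has last vowel 'o'. The one such stem in the data (vatob → vatbim) deletes the last vowel and adds -im (as does sowkazel), so the same rule applies.
So zemol → zemlim.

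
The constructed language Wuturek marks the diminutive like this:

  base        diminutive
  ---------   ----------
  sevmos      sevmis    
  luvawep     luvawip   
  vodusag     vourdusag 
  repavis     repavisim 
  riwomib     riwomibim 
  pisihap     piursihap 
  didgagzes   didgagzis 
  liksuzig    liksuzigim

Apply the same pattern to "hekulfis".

hekulfisim

vodusag and liksuzig both end in -g yet inflect differently (vourdusag, liksuzigim), so the final letter is not what conditions the rule; the last vowel is.
"hekulfis" has last vowel 'i'. The stems whose last vowel is 'i' (riwomib → riwomibim, repavis → repavisim, liksuzig → liksuzigim) add -im.
So hekulfis → hekulfisim.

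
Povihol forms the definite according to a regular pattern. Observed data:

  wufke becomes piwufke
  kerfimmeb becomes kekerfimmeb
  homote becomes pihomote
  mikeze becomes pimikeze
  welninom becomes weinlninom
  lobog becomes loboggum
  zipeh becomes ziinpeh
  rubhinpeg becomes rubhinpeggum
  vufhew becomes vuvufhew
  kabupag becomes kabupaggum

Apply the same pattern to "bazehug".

bazehuggum

zipeh and rubhinpeg both have last vowel 'e' yet inflect differently (ziinpeh, rubhinpeggum), so the last vowel is not what conditions the rule; the final letter is.
"bazehug" ends in -g. The stems ending in -g (rubhinpeg → rubhinpeggum, kabupag → kabupaggum, lobog → loboggum) double the final consonant and add -um.
So bazehug → bazehuggum.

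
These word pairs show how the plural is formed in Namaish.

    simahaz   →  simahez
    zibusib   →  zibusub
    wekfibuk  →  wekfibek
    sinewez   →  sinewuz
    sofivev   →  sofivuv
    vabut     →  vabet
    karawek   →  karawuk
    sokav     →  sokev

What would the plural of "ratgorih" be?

ratgoruh

simahaz and sinewez both end in -z yet inflect differently (simahez, sinewuz), so the final letter is not what conditions the rule; the last vowel is.
"ratgorih" has last vowel 'i'. The one such stem in the data (zibusib → zibusub) changes the last vowel to 'u' (as do sinewez, sofivev), so the same rule applies.
The other pattern: stems whose last vowel is 'a' or 'u' change the last vowel to 'e'.
So ratgorih → ratgoruh.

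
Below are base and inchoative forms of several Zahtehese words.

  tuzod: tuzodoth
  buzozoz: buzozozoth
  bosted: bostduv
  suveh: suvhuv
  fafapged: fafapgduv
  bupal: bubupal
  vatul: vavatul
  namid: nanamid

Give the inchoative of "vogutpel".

tuzod and bosted both end in -d yet inflect differently (tuzodoth, bostduv), so the final letter is not what conditions the rule; the last vowel is.
"vogutpel" has last vowel 'e'. The stems whose last vowel is 'e' (bosted → bostduv, suveh → suvhuv, fafapged → fafapgduv) delete the last vowel and add -uv.
So vogutpel → vogutpluv.

vogutpluv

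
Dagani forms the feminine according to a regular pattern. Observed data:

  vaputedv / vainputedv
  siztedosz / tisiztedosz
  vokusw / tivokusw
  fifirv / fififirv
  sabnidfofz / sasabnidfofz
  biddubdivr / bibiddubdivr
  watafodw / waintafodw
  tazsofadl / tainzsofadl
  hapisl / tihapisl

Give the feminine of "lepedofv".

lelepedofv

hapisl and tazsofadl both end in -l yet inflect differently (tihapisl, tainzsofadl), so the final letter is not what conditions the rule; the second-to-last letter is.
"lepedofv" has second-to-last letter 'f'. The one such stem in the data (sabnidfofz → sasabnidfofz) repeats the first consonant+vowel as a prefix (as do fifirv, biddubdivr), so the same rule applies.
The other patterns: stems whose second-to-last letter is 's' add the prefix ti-; stems whose second-to-last letter is 'd' insert -in- after the first vowel.
So lepedofv → lelepedofv.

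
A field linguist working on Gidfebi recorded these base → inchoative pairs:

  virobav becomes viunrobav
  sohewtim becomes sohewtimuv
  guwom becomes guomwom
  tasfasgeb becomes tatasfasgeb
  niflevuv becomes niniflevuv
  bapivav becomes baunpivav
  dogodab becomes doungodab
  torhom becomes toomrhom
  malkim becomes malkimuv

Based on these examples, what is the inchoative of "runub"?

rurunub

sohewtim and torhom both end in -m yet inflect differently (sohewtimuv, toomrhom), so the final letter is not what conditions the rule; the last vowel is.
"runub" has last vowel 'u'. The one such stem in the data (niflevuv → niniflevuv) repeats the first consonant+vowel as a prefix (as does tasfasgeb), so the same rule applies.
So runub → rurunub.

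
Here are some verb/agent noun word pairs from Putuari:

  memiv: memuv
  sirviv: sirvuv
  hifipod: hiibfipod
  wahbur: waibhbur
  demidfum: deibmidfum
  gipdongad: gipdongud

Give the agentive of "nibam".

hifipod and gipdongad both end in -d yet inflect differently (hiibfipod, gipdongud), so the final letter is not what conditions the rule; the last vowel is.
"nibam" has last vowel 'a'. The one such stem in the data (gipdongad → gipdongud) changes the last vowel to 'u' (as do sirviv, memiv), so the same rule applies.
The other pattern: stems whose last vowel is 'o' or 'u' insert -ib- after the first vowel.
So nibam → nibum.

nibum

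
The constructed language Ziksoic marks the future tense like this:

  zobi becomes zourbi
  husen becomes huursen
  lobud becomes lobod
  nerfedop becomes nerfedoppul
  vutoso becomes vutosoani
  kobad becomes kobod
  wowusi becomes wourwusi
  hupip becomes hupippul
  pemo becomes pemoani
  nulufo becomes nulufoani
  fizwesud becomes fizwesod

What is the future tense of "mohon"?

nerfedop and nulufo both have last vowel 'o' yet inflect differently (nerfedoppul, nulufoani), so the last vowel is not what conditions the rule; the final letter is.
"mohon" ends in -n. The one such stem in the data (husen → huursen) inserts -ur- after the first vowel (as do wowusi, zobi), so the same rule applies.
The other patterns: stems ending in -d change the last vowel to 'o'; stems ending in -p double the final consonant and add -ul; stems ending in -o add -ani.
So mohon → mourhon.

mourhon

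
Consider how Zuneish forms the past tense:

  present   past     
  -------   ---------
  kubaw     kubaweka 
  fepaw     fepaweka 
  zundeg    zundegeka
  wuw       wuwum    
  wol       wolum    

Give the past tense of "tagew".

tageweka

kubaw and wuw both end in -w yet inflect differently (kubaweka, wuwum), so the final letter is not what conditions the rule; the number of vowels is.
"tagew" has 2 vowels. The stems with 2 vowels (kubaw → kubaweka, fepaw → fepaweka, zundeg → zundegeka) add -eka.
The other pattern: stems with 1 vowel add -um.
So tagew → tageweka.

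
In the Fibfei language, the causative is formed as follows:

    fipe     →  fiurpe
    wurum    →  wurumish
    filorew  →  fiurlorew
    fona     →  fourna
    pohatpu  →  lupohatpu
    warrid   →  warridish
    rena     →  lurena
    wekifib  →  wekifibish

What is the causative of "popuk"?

"popuk" begins with p-. The one such stem in the data (pohatpu → lupohatpu) adds the prefix lu-, so the same rule applies.
The other patterns: stems beginning with f- insert -ur- after the first vowel; stems beginning with w- add -ish.
So popuk → lupopuk.

lupopuk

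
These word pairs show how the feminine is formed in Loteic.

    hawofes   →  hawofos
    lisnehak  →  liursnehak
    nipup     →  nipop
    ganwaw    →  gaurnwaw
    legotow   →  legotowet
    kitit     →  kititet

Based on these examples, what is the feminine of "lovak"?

lourvak

ganwaw and legotow both end in -w yet inflect differently (gaurnwaw, legotowet), so the final letter is not what conditions the rule; the last vowel is.
"lovak" has last vowel 'a'. The stems whose last vowel is 'a' (lisnehak → liursnehak, ganwaw → gaurnwaw) insert -ur- after the first vowel.
The other patterns: stems whose last vowel is 'e' or 'u' change the last vowel to 'o'; stems whose last vowel is 'i' or 'o' add -et.
So lovak → lourvak.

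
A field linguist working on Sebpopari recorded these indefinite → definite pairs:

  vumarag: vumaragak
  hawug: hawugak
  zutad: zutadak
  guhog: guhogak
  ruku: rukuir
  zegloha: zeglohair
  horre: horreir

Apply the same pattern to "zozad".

zozadak

"zozad" ends in a consonant. The stems ending in a consonant (vumarag → vumaragak, hawug → hawugak, zutad → zutadak) add -ak.
The other pattern: stems ending in a vowel add -ir.
So zozad → zozadak.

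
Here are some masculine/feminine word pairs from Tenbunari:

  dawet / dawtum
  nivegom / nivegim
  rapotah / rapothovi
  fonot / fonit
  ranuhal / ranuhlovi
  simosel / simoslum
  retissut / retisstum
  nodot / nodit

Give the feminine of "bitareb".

bitarbum

"bitareb" has last vowel 'e'. The stems whose last vowel is 'e' (dawet → dawtum, simosel → simoslum) delete the last vowel and add -um.
So bitareb → bitarbum.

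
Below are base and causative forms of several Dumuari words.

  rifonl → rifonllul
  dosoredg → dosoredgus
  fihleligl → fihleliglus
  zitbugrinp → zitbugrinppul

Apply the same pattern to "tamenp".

"tamenp" has second-to-last letter 'n'. The stems whose second-to-last letter is 'n' (zitbugrinp → zitbugrinppul, rifonl → rifonllul) double the final consonant and add -ul.
So tamenp → tamenppul.

tamenppul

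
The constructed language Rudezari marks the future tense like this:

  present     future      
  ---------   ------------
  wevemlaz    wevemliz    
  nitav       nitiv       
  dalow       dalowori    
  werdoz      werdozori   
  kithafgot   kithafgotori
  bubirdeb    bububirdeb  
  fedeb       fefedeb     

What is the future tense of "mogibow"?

"mogibow" has last vowel 'o'. The stems whose last vowel is 'o' (dalow → dalowori, werdoz → werdozori, kithafgot → kithafgotori) add -ori.
So mogibow → mogibowori.

mogibowori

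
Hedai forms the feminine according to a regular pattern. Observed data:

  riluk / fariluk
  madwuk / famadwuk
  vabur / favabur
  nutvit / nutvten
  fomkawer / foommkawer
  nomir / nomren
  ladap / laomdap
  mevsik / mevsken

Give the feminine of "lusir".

lusren

"lusir" has last vowel 'i'. The stems whose last vowel is 'i' (nutvit → nutvten, mevsik → mevsken, nomir → nomren) delete the last vowel and add -en.
So lusir → lusren.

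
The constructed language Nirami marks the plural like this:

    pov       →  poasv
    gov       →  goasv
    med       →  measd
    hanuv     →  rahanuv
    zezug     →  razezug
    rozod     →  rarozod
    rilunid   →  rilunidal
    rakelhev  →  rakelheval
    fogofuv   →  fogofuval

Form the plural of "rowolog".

rowologal

pov and hanuv both end in -v yet inflect differently (poasv, rahanuv), so the final letter is not what conditions the rule; the number of vowels is.
"rowolog" has 3 vowels. The stems with 3 vowels (rilunid → rilunidal, rakelhev → rakelheval, fogofuv → fogofuval) add -al.
The other patterns: stems with 1 vowel insert -as- after the first vowel; stems with 2 vowels add the prefix ra-.
So rowolog → rowologal.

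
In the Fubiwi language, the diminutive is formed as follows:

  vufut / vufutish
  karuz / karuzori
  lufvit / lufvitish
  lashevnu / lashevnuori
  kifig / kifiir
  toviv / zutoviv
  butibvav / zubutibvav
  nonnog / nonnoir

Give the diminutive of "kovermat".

kovermatish

toviv and lufvit both have last vowel 'i' yet inflect differently (zutoviv, lufvitish), so the last vowel is not what conditions the rule; the final letter is.
"kovermat" ends in -t. The stems ending in -t (vufut → vufutish, lufvit → lufvitish) add -ish.
So kovermat → kovermatish.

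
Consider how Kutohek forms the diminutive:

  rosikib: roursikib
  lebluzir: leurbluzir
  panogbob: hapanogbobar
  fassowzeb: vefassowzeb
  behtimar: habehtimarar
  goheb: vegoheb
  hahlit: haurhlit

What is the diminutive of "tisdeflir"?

tiursdeflir

"tisdeflir" has last vowel 'i'. The stems whose last vowel is 'i' (rosikib → roursikib, lebluzir → leurbluzir, hahlit → haurhlit) insert -ur- after the first vowel.
So tisdeflir → tiursdeflir.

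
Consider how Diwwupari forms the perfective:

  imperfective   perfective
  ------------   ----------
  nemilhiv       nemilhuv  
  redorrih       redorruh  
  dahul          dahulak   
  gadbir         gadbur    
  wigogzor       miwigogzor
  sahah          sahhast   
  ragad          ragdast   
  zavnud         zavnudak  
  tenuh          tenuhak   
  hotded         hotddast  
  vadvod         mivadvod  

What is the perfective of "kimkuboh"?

tenuh and redorrih both end in -h yet inflect differently (tenuhak, redorruh), so the final letter is not what conditions the rule; the last vowel is.
"kimkuboh" has last vowel 'o'. The stems whose last vowel is 'o' (wigogzor → miwigogzor, vadvod → mivadvod) add the prefix mi-.
The other patterns: stems whose last vowel is 'u' add -ak; stems whose last vowel is 'i' change the last vowel to 'u'; stems whose last vowel is 'a' or 'e' delete the last vowel and add -ast.
So kimkuboh → mikimkuboh.

mikimkuboh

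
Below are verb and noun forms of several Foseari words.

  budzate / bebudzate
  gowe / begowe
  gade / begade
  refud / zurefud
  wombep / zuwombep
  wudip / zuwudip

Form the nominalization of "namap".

"namap" ends in -p. The stems ending in -p (wombep → zuwombep, wudip → zuwudip) add the prefix zu-.
So namap → zunamap.

zunamap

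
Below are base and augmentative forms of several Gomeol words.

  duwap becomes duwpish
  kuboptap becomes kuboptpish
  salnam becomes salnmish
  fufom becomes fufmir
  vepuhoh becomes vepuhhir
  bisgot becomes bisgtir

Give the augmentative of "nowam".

fufom and salnam both end in -m yet inflect differently (fufmir, salnmish), so the final letter is not what conditions the rule; the last vowel is.
"nowam" has last vowel 'a'. The stems whose last vowel is 'a' (kuboptap → kuboptpish, salnam → salnmish, duwap → duwpish) delete the last vowel and add -ish.
The other pattern: stems whose last vowel is 'o' delete the last vowel and add -ir.
So nowam → nowmish.

nowmish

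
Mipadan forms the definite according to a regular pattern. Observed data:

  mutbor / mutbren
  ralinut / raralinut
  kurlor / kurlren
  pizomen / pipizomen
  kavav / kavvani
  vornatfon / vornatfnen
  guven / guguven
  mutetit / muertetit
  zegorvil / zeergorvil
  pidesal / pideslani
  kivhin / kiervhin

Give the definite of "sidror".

sidrren

kivhin and vornatfon both end in -n yet inflect differently (kiervhin, vornatfnen), so the final letter is not what conditions the rule; the last vowel is.
"sidror" has last vowel 'o'. The stems whose last vowel is 'o' (mutbor → mutbren, kurlor → kurlren, vornatfon → vornatfnen) delete the last vowel and add -en.
The other patterns: stems whose last vowel is 'i' insert -er- after the first vowel; stems whose last vowel is 'e' or 'u' repeat the first consonant+vowel as a prefix; stems whose last vowel is 'a' delete the last vowel and add -ani.
So sidror → sidrren.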